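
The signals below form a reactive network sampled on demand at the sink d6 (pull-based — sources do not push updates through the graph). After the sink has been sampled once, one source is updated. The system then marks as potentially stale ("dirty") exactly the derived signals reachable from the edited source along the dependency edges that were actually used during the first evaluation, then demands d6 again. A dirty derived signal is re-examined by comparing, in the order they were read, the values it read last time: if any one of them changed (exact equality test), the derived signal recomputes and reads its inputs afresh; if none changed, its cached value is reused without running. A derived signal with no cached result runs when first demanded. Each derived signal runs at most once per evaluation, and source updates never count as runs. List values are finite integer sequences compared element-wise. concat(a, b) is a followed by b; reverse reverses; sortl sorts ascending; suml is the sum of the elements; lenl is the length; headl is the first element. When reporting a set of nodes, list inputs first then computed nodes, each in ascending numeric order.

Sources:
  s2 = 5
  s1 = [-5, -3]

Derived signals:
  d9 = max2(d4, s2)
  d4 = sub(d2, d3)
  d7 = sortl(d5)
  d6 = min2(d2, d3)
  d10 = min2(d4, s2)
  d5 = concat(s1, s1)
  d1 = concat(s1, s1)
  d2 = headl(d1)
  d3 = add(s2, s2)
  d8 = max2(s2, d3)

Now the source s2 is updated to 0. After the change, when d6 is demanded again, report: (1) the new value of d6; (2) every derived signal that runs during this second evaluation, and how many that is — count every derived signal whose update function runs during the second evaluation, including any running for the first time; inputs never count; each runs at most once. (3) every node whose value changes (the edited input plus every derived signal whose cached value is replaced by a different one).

Initial pass — values computed on the first demand:
  d1 = concat([-5, -3], [-5, -3]) = [-5, -3, -5, -3]
  d2 = headl([-5, -3, -5, -3]) = -5
  d3 = add(5, 5) = 10
  d6 = min2(-5, 10) = -5

Second demand — change propagation:
  d3: re-runs because s2 5->0; s2 5->0; new result 0.
  d6: re-runs because d3 10->0; new result -5 (unchanged).

d6 now evaluates to -5.
Run set: d3, d6 (2 run).
Changed values: s2, d3.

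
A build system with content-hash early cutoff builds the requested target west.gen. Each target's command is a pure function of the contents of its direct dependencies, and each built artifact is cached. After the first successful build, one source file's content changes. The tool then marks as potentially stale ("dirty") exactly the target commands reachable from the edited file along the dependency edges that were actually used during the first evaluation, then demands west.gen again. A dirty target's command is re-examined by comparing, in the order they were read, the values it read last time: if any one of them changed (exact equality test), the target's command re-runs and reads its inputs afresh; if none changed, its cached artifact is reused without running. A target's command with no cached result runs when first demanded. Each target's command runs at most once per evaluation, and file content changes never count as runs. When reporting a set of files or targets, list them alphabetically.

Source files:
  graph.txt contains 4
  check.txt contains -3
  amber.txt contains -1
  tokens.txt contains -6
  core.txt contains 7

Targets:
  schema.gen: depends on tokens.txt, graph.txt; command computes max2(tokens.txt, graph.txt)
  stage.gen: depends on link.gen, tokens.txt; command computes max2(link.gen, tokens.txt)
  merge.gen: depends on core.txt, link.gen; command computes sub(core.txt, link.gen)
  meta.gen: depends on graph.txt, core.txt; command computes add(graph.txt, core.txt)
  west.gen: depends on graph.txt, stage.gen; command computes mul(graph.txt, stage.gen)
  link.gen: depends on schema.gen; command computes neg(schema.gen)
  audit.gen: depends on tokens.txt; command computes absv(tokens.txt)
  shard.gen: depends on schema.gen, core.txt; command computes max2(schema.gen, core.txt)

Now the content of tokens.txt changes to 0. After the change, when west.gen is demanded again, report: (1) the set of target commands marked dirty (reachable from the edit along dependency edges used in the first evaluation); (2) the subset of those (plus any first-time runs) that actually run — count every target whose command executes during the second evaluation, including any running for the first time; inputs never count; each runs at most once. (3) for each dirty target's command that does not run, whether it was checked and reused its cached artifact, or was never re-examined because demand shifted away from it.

First evaluation (everything demanded from the output):
  schema.gen = max2(-6, 4) = 4
  link.gen = neg(4) = -4
  stage.gen = max2(-4, -6) = -4
  west.gen = mul(4, -4) = -16

Propagation after the edit:
  schema.gen: runs — tokens.txt -6->0; result 4 (same value as before).
  link.gen: checked — values it read are unchanged (schema.gen unchanged); reused cached -4 without running.
  stage.gen: runs — tokens.txt -6->0; result 0.
  west.gen: runs — stage.gen -4->0; result 0.

Key observation: the cutoff stops propagation at link.gen — its inputs' values are unchanged, so it reuses its cache.

Marked dirty: link.gen, schema.gen, stage.gen, west.gen.
Target commands that run: schema.gen, stage.gen, west.gen — 3 in total.
Checked but reused from cache: link.gen.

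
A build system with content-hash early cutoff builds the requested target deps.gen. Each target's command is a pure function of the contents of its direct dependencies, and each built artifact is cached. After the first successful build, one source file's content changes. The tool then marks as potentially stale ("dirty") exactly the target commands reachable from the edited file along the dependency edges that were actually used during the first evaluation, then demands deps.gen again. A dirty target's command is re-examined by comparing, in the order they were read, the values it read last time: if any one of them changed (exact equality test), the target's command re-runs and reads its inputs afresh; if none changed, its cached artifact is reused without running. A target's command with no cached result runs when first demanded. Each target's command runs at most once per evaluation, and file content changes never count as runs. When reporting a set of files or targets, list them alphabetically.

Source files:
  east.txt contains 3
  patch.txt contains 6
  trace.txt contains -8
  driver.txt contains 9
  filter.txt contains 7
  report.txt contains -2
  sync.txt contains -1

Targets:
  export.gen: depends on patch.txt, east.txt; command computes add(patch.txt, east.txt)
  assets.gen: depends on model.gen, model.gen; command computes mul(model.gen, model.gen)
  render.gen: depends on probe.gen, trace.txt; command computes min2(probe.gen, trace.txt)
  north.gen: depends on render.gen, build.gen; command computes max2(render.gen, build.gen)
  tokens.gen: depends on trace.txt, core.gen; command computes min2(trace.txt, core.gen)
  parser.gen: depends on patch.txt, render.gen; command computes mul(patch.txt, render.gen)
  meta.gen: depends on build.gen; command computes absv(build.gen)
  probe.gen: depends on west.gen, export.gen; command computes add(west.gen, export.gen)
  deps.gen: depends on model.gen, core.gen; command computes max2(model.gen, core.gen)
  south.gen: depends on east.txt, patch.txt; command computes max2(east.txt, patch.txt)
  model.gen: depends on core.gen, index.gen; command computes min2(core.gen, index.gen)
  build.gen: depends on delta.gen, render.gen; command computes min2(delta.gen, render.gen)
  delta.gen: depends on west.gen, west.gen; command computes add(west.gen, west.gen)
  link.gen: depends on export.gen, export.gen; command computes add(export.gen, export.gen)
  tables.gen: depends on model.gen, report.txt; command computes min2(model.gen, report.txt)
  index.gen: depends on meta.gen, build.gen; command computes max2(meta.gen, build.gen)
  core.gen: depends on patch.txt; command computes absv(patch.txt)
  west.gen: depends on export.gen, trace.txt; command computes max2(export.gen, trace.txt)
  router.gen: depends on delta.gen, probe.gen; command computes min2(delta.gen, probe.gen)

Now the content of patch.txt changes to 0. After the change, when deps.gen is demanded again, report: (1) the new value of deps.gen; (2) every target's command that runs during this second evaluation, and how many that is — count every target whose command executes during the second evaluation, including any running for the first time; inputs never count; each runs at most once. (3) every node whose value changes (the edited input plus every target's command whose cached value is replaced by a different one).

New value of deps.gen: 0.
Target commands that run: build.gen, core.gen, delta.gen, deps.gen, export.gen, model.gen, probe.gen, render.gen, west.gen — 9 in total.
Values that change: core.gen, delta.gen, deps.gen, export.gen, model.gen, patch.txt, probe.gen, west.gen.
Key observation: the cutoff stops propagation at meta.gen — its inputs' values are unchanged, so it reuses its cache.

First evaluation (everything demanded from the output):
  core.gen = absv(6) = 6
  export.gen = add(6, 3) = 9
  west.gen = max2(9, -8) = 9
  delta.gen = add(9, 9) = 18
  probe.gen = add(9, 9) = 18
  render.gen = min2(18, -8) = -8
  build.gen = min2(18, -8) = -8
  meta.gen = absv(-8) = 8
  index.gen = max2(8, -8) = 8
  model.gen = min2(6, 8) = 6
  deps.gen = max2(6, 6) = 6

Propagation after the edit:
  core.gen: runs — patch.txt 6->0; result 0.
  export.gen: runs — patch.txt 6->0; result 3.
  west.gen: runs — export.gen 9->3; result 3.
  delta.gen: runs — west.gen 9->3; west.gen 9->3; result 6.
  probe.gen: runs — west.gen 9->3; export.gen 9->3; result 6.
  render.gen: runs — probe.gen 18->6; result -8 (same value as before).
  build.gen: runs — delta.gen 18->6; result -8 (same value as before).
  meta.gen: checked — values it read are unchanged (build.gen unchanged); reused cached 8 without running.
  index.gen: checked — values it read are unchanged (meta.gen unchanged, build.gen unchanged); reused cached 8 without running.
  model.gen: runs — core.gen 6->0; result 0.
  deps.gen: runs — model.gen 6->0; core.gen 6->0; result 0.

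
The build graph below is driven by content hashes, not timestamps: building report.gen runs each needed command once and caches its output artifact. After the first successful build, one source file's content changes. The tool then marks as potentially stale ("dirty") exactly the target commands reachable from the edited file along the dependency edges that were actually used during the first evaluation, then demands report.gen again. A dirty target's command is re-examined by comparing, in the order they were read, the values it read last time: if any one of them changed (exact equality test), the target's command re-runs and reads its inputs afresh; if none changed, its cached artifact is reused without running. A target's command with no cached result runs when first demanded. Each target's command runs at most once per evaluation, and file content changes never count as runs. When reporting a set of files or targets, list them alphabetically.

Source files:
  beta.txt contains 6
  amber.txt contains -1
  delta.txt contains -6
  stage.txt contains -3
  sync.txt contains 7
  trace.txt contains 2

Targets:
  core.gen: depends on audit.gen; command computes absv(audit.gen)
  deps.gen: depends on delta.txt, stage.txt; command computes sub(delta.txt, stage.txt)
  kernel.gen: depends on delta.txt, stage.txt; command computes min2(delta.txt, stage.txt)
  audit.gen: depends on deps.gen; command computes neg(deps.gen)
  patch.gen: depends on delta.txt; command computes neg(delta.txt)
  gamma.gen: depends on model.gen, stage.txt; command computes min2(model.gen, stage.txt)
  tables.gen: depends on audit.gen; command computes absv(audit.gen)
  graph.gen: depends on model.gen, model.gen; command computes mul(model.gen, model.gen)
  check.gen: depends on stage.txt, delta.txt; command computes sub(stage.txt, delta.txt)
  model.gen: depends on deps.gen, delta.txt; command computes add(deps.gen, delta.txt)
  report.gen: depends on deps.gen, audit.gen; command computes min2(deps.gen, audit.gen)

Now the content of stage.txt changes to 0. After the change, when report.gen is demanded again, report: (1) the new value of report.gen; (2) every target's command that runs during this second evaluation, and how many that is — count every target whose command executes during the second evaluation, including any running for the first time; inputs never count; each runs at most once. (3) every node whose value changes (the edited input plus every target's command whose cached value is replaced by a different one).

Initial pass — values computed on the first demand:
  deps.gen = sub(-6, -3) = -3
  audit.gen = neg(-3) = 3
  report.gen = min2(-3, 3) = -3

Second demand — change propagation:
  deps.gen: re-runs because stage.txt -3->0; new result -6.
  audit.gen: re-runs because deps.gen -3->-6; new result 6.
  report.gen: re-runs because deps.gen -3->-6; audit.gen 3->6; new result -6.

report.gen now evaluates to -6.
Run set: audit.gen, deps.gen, report.gen (3 run).
Changed values: audit.gen, deps.gen, report.gen, stage.txt.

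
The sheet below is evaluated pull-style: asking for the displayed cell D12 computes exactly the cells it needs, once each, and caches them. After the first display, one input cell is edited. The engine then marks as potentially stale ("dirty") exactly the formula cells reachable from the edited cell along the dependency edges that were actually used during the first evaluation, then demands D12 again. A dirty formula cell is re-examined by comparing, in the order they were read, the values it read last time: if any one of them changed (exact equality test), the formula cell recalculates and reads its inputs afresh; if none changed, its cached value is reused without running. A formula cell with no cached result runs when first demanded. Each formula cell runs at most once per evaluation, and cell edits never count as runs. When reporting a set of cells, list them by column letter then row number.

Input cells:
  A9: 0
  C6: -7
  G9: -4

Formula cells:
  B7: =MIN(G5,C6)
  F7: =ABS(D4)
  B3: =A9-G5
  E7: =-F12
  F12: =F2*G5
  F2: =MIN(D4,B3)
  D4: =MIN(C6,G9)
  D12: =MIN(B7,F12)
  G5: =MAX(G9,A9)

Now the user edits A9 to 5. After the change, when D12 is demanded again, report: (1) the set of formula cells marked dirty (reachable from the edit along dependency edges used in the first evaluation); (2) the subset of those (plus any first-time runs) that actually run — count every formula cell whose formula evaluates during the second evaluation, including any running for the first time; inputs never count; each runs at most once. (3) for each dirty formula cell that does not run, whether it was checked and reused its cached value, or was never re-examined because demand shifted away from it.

First demand of the output computes:
  D4 = MIN(-7, -4) = -7
  G5 = MAX(-4, 0) = 0
  B3 = 0 - 0 = 0
  B7 = MIN(0, -7) = -7
  F2 = MIN(-7, 0) = -7
  F12 = -7 * 0 = 0
  D12 = MIN(-7, 0) = -7

After the edit, cleaning proceeds:
  G5: a read changed (A9 0->5) — executes, giving 5.
  B3: a read changed (A9 0->5; G5 0->5) — executes, giving 0 — identical to its old value.
  B7: a read changed (G5 0->5) — executes, giving -7 — identical to its old value.
  F2: dirty, but its reads are unchanged (D4 unchanged, B3 unchanged); cached -7 stands.
  F12: a read changed (G5 0->5) — executes, giving -35.
  D12: a read changed (F12 0->-35) — executes, giving -35.

Note where the cutoff bites: F2 is checked, finds nothing changed, and keeps its cache.

The edit dirties: B3, B7, D12, F2, F12, G5.
5 formula cells run: B3, B7, D12, F12, G5.
Cache hits after checking: F2.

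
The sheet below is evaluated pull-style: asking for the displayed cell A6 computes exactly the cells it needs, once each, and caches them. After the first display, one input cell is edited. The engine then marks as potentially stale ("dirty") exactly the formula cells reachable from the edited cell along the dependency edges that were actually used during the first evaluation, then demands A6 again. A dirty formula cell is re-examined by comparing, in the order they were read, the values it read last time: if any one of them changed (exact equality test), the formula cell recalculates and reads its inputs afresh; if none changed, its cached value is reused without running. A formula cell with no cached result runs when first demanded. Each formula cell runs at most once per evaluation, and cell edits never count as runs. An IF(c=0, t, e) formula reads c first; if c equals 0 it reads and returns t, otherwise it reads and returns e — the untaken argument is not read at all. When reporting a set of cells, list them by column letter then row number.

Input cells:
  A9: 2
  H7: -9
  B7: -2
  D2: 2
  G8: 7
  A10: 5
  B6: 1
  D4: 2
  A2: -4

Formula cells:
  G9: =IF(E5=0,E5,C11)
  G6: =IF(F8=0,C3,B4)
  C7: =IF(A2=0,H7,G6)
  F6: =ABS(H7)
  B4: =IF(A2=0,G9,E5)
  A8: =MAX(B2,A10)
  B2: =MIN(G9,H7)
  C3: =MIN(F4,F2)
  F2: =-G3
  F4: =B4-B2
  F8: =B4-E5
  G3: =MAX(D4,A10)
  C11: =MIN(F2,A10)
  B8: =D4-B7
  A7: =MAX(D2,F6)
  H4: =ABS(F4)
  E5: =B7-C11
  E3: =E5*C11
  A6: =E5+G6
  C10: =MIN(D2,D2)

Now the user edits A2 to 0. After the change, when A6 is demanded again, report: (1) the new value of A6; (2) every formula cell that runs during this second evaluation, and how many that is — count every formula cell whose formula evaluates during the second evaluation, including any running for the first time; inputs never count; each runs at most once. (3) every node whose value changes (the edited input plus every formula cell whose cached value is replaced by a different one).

First demand of the output computes:
  G3 = MAX(2, 5) = 5
  F2 = -(5) = -5
  C11 = MIN(-5, 5) = -5
  E5 = -2 - -5 = 3
  G9 = IF(E5=0: E5=3 -> else branch C11) = -5
  B2 = MIN(-5, -9) = -9
  B4 = IF(A2=0: A2=-4 -> else branch E5) = 3
  F4 = 3 - -9 = 12
  C3 = MIN(12, -5) = -5
  F8 = 3 - 3 = 0
  G6 = IF(F8=0: F8=0 -> then branch C3) = -5
  A6 = 3 + -5 = -2

After the edit, cleaning proceeds:
  B4: a read changed (A2 -4->0) — executes, giving -5.
  F4: stays stale; no demand reaches it after the flip.
  C3: stays stale; no demand reaches it after the flip.
  F8: a read changed (B4 3->-5) — executes, giving -8.
  G6: a read changed (F8 0->-8) — executes, giving -5 — identical to its old value.
  A6: dirty, but its reads are unchanged (E5 unchanged, G6 unchanged); cached -2 stands.

Note the branch switch — demand abandons C3, F4, which are never re-examined.

Demanding A6 again yields -2.
3 formula cells run: B4, F8, G6.
The nodes whose values change: A2, B4, F8.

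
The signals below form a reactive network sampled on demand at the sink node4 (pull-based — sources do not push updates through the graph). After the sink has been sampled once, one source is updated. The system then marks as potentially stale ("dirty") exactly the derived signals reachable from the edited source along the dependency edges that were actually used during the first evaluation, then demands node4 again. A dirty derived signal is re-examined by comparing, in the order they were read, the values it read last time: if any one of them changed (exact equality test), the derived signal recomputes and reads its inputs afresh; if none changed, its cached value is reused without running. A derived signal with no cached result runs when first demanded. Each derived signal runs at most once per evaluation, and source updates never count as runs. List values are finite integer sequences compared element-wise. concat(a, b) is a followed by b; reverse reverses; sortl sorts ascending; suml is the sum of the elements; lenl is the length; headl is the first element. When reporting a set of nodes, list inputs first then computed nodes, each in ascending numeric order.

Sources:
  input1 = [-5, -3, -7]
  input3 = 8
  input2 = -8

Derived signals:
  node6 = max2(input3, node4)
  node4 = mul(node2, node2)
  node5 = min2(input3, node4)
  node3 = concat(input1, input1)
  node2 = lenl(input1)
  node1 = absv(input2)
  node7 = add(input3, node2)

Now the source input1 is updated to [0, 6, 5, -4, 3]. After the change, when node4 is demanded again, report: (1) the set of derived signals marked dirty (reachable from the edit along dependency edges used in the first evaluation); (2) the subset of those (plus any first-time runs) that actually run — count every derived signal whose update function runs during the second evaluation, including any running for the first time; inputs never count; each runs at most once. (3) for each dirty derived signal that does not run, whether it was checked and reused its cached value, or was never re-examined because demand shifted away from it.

Initial pass — values computed on the first demand:
  node2 = lenl([-5, -3, -7]) = 3
  node4 = mul(3, 3) = 9

Second demand — change propagation:
  node2: re-runs because input1 [-5, -3, -7]->[0, 6, 5, -4, 3]; new result 5.
  node4: re-runs because node2 3->5; node2 3->5; new result 25.

Dirty set: node2, node4.
Run set: node2, node4 (2 run).
All dirty derived signals ended up running.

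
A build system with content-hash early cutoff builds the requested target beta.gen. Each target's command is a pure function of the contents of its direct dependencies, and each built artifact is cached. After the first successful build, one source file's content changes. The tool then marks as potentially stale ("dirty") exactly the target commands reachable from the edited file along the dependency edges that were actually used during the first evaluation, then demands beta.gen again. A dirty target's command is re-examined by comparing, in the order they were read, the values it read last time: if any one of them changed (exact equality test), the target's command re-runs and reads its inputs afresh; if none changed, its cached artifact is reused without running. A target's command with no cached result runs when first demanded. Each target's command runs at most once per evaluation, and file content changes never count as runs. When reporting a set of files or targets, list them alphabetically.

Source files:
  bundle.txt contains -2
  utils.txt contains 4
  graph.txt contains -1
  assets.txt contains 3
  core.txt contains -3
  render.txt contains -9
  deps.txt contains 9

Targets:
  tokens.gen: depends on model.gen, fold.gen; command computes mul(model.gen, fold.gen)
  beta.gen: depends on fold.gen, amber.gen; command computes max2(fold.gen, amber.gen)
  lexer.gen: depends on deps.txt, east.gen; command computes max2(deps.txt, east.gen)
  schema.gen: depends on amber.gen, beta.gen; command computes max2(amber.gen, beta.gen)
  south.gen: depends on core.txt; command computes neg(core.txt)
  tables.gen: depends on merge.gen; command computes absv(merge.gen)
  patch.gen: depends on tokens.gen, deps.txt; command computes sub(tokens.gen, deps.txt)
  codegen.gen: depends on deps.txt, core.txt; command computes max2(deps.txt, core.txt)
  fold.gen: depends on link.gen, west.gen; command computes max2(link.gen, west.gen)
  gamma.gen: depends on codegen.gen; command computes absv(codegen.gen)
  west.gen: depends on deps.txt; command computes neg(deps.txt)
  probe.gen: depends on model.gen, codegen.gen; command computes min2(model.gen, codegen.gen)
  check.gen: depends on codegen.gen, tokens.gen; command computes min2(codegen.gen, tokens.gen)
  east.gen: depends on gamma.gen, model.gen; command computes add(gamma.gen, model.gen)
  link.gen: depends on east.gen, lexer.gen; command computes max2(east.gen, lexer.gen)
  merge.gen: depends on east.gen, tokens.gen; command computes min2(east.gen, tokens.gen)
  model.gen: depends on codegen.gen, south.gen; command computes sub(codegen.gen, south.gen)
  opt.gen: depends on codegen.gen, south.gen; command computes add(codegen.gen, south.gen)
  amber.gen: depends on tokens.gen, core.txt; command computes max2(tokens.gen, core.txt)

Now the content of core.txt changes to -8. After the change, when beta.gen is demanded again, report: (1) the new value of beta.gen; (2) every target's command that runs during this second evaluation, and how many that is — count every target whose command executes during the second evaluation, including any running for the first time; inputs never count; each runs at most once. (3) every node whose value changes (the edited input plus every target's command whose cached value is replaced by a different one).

First evaluation (everything demanded from the output):
  codegen.gen = max2(9, -3) = 9
  gamma.gen = absv(9) = 9
  south.gen = neg(-3) = 3
  model.gen = sub(9, 3) = 6
  east.gen = add(9, 6) = 15
  lexer.gen = max2(9, 15) = 15
  link.gen = max2(15, 15) = 15
  west.gen = neg(9) = -9
  fold.gen = max2(15, -9) = 15
  tokens.gen = mul(6, 15) = 90
  amber.gen = max2(90, -3) = 90
  beta.gen = max2(15, 90) = 90

Propagation after the edit:
  codegen.gen: runs — core.txt -3->-8; result 9 (same value as before).
  gamma.gen: checked — values it read are unchanged (codegen.gen unchanged); reused cached 9 without running.
  south.gen: runs — core.txt -3->-8; result 8.
  model.gen: runs — south.gen 3->8; result 1.
  east.gen: runs — model.gen 6->1; result 10.
  lexer.gen: runs — east.gen 15->10; result 10.
  link.gen: runs — east.gen 15->10; lexer.gen 15->10; result 10.
  fold.gen: runs — link.gen 15->10; result 10.
  tokens.gen: runs — model.gen 6->1; fold.gen 15->10; result 10.
  amber.gen: runs — tokens.gen 90->10; core.txt -3->-8; result 10.
  beta.gen: runs — fold.gen 15->10; amber.gen 90->10; result 10.

Key observation: the cutoff stops propagation at gamma.gen — its inputs' values are unchanged, so it reuses its cache.

New value of beta.gen: 10.
Target commands that run: amber.gen, beta.gen, codegen.gen, east.gen, fold.gen, lexer.gen, link.gen, model.gen, south.gen, tokens.gen — 10 in total.
Values that change: amber.gen, beta.gen, core.txt, east.gen, fold.gen, lexer.gen, link.gen, model.gen, south.gen, tokens.gen.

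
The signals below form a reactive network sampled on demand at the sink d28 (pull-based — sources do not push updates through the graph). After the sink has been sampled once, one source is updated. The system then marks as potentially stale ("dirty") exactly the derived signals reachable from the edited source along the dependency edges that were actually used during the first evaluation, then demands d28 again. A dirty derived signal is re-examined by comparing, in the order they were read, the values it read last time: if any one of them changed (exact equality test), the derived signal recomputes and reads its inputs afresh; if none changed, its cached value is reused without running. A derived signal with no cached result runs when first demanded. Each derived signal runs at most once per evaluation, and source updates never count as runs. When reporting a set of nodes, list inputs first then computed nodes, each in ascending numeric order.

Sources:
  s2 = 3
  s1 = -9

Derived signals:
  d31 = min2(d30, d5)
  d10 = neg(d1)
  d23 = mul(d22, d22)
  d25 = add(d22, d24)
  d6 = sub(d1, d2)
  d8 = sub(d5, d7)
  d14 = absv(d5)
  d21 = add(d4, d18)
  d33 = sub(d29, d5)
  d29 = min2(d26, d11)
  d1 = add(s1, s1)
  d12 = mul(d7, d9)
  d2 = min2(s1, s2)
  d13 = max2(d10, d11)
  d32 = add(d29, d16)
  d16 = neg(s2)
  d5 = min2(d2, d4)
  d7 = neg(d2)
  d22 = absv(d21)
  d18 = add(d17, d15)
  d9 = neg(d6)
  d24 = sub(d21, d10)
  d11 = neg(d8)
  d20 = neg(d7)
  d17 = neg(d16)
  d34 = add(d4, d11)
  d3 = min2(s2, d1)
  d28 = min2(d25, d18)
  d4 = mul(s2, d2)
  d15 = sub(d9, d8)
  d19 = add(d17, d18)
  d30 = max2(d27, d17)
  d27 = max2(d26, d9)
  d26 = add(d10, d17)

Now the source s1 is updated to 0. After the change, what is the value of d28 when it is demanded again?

Initial pass — values computed on the first demand:
  d1 = add(-9, -9) = -18
  d2 = min2(-9, 3) = -9
  d4 = mul(3, -9) = -27
  d5 = min2(-9, -27) = -27
  d6 = sub(-18, -9) = -9
  d7 = neg(-9) = 9
  d8 = sub(-27, 9) = -36
  d9 = neg(-9) = 9
  d10 = neg(-18) = 18
  d15 = sub(9, -36) = 45
  d16 = neg(3) = -3
  d17 = neg(-3) = 3
  d18 = add(3, 45) = 48
  d21 = add(-27, 48) = 21
  d22 = absv(21) = 21
  d24 = sub(21, 18) = 3
  d25 = add(21, 3) = 24
  d28 = min2(24, 48) = 24

Second demand — change propagation:
  d1: re-runs because s1 -9->0; s1 -9->0; new result 0.
  d2: re-runs because s1 -9->0; new result 0.
  d4: re-runs because d2 -9->0; new result 0.
  d5: re-runs because d2 -9->0; d4 -27->0; new result 0.
  d6: re-runs because d1 -18->0; d2 -9->0; new result 0.
  d7: re-runs because d2 -9->0; new result 0.
  d8: re-runs because d5 -27->0; d7 9->0; new result 0.
  d9: re-runs because d6 -9->0; new result 0.
  d10: re-runs because d1 -18->0; new result 0.
  d15: re-runs because d9 9->0; d8 -36->0; new result 0.
  d18: re-runs because d15 45->0; new result 3.
  d21: re-runs because d4 -27->0; d18 48->3; new result 3.
  d22: re-runs because d21 21->3; new result 3.
  d24: re-runs because d21 21->3; d10 18->0; new result 3 (unchanged).
  d25: re-runs because d22 21->3; new result 6.
  d28: re-runs because d25 24->6; d18 48->3; new result 3.

d28 now evaluates to 3.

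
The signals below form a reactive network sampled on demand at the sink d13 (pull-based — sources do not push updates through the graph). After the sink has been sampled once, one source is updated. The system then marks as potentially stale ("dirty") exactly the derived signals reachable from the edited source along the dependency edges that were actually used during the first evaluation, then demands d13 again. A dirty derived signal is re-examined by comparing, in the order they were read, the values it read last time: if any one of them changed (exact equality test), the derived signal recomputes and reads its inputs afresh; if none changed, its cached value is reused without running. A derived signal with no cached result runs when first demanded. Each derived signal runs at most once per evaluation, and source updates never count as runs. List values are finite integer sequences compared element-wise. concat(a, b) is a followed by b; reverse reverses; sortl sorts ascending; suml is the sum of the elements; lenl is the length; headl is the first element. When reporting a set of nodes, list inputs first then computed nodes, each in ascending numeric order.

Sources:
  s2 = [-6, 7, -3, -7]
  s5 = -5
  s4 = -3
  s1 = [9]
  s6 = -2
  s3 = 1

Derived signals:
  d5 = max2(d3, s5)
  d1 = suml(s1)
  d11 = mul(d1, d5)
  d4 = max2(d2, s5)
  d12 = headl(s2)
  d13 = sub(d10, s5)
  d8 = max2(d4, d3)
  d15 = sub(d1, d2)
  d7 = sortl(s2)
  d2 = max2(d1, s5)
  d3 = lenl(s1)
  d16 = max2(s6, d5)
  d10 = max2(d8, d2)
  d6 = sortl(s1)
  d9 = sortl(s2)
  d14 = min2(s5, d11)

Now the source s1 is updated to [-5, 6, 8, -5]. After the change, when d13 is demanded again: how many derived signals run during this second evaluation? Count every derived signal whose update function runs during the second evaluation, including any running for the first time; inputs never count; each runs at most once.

Initial pass — values computed on the first demand:
  d1 = suml([9]) = 9
  d2 = max2(9, -5) = 9
  d3 = lenl([9]) = 1
  d4 = max2(9, -5) = 9
  d8 = max2(9, 1) = 9
  d10 = max2(9, 9) = 9
  d13 = sub(9, -5) = 14

Second demand — change propagation:
  d1: re-runs because s1 [9]->[-5, 6, 8, -5]; new result 4.
  d2: re-runs because d1 9->4; new result 4.
  d3: re-runs because s1 [9]->[-5, 6, 8, -5]; new result 4.
  d4: re-runs because d2 9->4; new result 4.
  d8: re-runs because d4 9->4; d3 1->4; new result 4.
  d10: re-runs because d8 9->4; d2 9->4; new result 4.
  d13: re-runs because d10 9->4; new result 9.

Run set: d1, d2, d3, d4, d8, d10, d13 (7 run).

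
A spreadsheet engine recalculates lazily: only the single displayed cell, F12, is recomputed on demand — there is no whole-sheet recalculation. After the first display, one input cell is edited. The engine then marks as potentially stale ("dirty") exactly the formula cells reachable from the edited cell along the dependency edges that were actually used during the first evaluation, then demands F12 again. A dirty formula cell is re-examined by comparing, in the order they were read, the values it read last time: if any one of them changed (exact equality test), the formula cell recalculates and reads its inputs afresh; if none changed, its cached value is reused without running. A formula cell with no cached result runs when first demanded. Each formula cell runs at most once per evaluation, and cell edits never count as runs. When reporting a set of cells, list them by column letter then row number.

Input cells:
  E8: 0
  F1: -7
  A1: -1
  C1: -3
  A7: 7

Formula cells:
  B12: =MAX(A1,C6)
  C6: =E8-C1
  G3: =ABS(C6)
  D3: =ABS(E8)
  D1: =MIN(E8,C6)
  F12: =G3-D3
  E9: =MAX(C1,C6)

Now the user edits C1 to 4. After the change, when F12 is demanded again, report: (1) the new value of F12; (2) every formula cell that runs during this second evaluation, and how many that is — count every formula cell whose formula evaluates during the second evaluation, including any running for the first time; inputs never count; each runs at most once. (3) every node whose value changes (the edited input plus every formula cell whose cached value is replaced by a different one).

First evaluation (everything demanded from the output):
  C6 = 0 - -3 = 3
  D3 = ABS(0) = 0
  G3 = ABS(3) = 3
  F12 = 3 - 0 = 3

Propagation after the edit:
  C6: runs — C1 -3->4; result -4.
  G3: runs — C6 3->-4; result 4.
  F12: runs — G3 3->4; result 4.

New value of F12: 4.
Formula cells that run: C6, F12, G3 — 3 in total.
Values that change: C1, C6, F12, G3.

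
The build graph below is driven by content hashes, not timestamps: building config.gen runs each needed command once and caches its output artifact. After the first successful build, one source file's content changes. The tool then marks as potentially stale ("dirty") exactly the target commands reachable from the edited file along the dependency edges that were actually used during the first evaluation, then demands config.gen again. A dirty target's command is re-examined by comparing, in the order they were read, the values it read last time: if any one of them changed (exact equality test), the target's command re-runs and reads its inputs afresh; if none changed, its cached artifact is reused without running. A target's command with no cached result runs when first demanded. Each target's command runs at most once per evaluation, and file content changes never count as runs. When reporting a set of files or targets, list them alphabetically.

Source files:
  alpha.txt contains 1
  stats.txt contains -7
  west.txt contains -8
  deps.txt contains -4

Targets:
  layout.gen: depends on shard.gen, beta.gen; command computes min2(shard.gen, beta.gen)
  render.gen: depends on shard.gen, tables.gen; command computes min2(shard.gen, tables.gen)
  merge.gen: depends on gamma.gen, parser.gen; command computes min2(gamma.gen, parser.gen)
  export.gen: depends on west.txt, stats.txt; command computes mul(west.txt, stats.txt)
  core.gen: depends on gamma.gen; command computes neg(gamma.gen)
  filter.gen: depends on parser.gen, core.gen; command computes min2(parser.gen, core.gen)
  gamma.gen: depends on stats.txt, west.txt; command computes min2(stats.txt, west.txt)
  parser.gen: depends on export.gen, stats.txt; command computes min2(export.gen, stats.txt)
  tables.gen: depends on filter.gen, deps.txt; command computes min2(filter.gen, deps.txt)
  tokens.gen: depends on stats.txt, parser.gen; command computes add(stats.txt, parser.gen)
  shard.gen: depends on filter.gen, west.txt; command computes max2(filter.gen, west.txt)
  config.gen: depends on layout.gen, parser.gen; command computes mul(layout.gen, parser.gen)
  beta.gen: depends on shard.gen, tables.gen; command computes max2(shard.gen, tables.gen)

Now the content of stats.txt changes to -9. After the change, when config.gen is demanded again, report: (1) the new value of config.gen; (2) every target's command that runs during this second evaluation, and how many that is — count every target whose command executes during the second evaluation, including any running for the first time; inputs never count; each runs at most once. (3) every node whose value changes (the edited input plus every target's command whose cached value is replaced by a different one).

Initial pass — values computed on the first demand:
  export.gen = mul(-8, -7) = 56
  gamma.gen = min2(-7, -8) = -8
  core.gen = neg(-8) = 8
  parser.gen = min2(56, -7) = -7
  filter.gen = min2(-7, 8) = -7
  shard.gen = max2(-7, -8) = -7
  tables.gen = min2(-7, -4) = -7
  beta.gen = max2(-7, -7) = -7
  layout.gen = min2(-7, -7) = -7
  config.gen = mul(-7, -7) = 49

Second demand — change propagation:
  export.gen: re-runs because stats.txt -7->-9; new result 72.
  gamma.gen: re-runs because stats.txt -7->-9; new result -9.
  core.gen: re-runs because gamma.gen -8->-9; new result 9.
  parser.gen: re-runs because export.gen 56->72; stats.txt -7->-9; new result -9.
  filter.gen: re-runs because parser.gen -7->-9; core.gen 8->9; new result -9.
  shard.gen: re-runs because filter.gen -7->-9; new result -8.
  tables.gen: re-runs because filter.gen -7->-9; new result -9.
  beta.gen: re-runs because shard.gen -7->-8; tables.gen -7->-9; new result -8.
  layout.gen: re-runs because shard.gen -7->-8; beta.gen -7->-8; new result -8.
  config.gen: re-runs because layout.gen -7->-8; parser.gen -7->-9; new result 72.

config.gen now evaluates to 72.
Run set: beta.gen, config.gen, core.gen, export.gen, filter.gen, gamma.gen, layout.gen, parser.gen, shard.gen, tables.gen (10 run).
Changed values: beta.gen, config.gen, core.gen, export.gen, filter.gen, gamma.gen, layout.gen, parser.gen, shard.gen, stats.txt, tables.gen.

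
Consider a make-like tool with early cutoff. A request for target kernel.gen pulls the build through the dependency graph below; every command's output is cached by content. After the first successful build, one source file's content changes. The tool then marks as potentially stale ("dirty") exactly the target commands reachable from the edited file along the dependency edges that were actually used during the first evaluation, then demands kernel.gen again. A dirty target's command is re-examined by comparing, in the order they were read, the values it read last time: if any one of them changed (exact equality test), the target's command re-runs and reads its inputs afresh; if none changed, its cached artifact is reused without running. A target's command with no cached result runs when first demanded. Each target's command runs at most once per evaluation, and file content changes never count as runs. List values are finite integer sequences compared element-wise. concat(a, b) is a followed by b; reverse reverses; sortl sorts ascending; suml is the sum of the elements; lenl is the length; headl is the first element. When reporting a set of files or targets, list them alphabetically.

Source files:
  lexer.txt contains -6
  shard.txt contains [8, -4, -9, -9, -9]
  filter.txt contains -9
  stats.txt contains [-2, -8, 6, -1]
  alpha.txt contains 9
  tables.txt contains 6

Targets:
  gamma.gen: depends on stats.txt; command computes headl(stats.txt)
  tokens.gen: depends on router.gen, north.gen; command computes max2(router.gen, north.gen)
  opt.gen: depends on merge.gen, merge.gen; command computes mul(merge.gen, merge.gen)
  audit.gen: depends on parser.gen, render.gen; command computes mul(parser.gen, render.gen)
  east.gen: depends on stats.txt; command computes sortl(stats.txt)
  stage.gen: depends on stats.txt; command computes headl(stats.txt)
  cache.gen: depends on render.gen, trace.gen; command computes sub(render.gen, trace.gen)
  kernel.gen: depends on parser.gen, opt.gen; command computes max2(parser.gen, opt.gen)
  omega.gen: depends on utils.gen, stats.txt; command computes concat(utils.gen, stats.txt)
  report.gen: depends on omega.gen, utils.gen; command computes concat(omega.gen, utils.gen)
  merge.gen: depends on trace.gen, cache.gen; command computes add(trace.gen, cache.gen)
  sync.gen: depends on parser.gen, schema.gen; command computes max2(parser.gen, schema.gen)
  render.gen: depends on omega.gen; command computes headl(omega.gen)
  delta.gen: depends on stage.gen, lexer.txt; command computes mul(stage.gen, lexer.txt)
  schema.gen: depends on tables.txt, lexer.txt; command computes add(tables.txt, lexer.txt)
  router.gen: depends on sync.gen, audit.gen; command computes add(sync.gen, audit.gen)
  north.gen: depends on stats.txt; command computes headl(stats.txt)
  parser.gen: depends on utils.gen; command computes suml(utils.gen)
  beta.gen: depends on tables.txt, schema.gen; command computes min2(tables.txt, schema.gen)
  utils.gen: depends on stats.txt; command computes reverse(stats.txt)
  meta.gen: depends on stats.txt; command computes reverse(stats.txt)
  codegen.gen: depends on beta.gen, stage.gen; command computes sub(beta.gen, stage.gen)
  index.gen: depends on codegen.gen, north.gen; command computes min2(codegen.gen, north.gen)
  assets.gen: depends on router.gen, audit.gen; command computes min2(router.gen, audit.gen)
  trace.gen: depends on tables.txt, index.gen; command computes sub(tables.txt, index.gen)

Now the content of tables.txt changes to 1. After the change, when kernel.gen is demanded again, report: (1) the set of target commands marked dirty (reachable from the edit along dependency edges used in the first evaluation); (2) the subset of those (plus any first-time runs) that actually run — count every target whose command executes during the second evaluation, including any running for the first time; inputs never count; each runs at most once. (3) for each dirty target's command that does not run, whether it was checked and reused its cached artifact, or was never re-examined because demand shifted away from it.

The edit dirties: beta.gen, cache.gen, codegen.gen, index.gen, kernel.gen, merge.gen, opt.gen, schema.gen, trace.gen.
7 target commands run: beta.gen, cache.gen, codegen.gen, index.gen, merge.gen, schema.gen, trace.gen.
Cache hits after checking: kernel.gen, opt.gen.
Note the absorption at merge.gen: it re-runs yet its value is the same, leaving the output's value untouched.

First demand of the output computes:
  north.gen = headl([-2, -8, 6, -1]) = -2
  schema.gen = add(6, -6) = 0
  beta.gen = min2(6, 0) = 0
  stage.gen = headl([-2, -8, 6, -1]) = -2
  codegen.gen = sub(0, -2) = 2
  index.gen = min2(2, -2) = -2
  trace.gen = sub(6, -2) = 8
  utils.gen = reverse([-2, -8, 6, -1]) = [-1, 6, -8, -2]
  omega.gen = concat([-1, 6, -8, -2], [-2, -8, 6, -1]) = [-1, 6, -8, -2, -2, -8, 6, -1]
  parser.gen = suml([-1, 6, -8, -2]) = -5
  render.gen = headl([-1, 6, -8, -2, -2, -8, 6, -1]) = -1
  cache.gen = sub(-1, 8) = -9
  merge.gen = add(8, -9) = -1
  opt.gen = mul(-1, -1) = 1
  kernel.gen = max2(-5, 1) = 1

After the edit, cleaning proceeds:
  schema.gen: a read changed (tables.txt 6->1) — executes, giving -5.
  beta.gen: a read changed (tables.txt 6->1; schema.gen 0->-5) — executes, giving -5.
  codegen.gen: a read changed (beta.gen 0->-5) — executes, giving -3.
  index.gen: a read changed (codegen.gen 2->-3) — executes, giving -3.
  trace.gen: a read changed (tables.txt 6->1; index.gen -2->-3) — executes, giving 4.
  cache.gen: a read changed (trace.gen 8->4) — executes, giving -5.
  merge.gen: a read changed (trace.gen 8->4; cache.gen -9->-5) — executes, giving -1 — identical to its old value.
  opt.gen: dirty, but its reads are unchanged (merge.gen unchanged, merge.gen unchanged); cached 1 stands.
  kernel.gen: dirty, but its reads are unchanged (parser.gen unchanged, opt.gen unchanged); cached 1 stands.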